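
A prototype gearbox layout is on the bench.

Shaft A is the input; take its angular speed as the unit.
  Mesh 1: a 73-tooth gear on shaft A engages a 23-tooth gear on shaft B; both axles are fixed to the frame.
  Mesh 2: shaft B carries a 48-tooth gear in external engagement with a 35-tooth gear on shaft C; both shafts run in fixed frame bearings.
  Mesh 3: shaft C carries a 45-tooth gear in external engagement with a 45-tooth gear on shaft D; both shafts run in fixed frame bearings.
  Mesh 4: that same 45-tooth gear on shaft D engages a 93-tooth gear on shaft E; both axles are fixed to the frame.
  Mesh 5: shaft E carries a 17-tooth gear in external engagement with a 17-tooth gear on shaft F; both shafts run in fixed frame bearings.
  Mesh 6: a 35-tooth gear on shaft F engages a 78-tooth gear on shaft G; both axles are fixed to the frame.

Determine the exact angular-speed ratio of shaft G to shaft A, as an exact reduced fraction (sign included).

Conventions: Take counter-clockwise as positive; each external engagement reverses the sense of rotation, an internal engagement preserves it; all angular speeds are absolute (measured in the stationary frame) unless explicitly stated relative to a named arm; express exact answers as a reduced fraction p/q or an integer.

8760/9269

class = fixed-axis compound train [6 meshes; 6 ratios multiply, 6 sense flips]
mesh 1 [73T→23T]: running ratio 73/23, sense −
mesh 2 [48T→35T]: running ratio 3504/805, sense +
mesh 3 [45T→45T]: running ratio 3504/805, sense −
mesh 4 [45T→93T]: running ratio 10512/4991, sense +
mesh 5 [17T→17T]: running ratio 10512/4991, sense −
mesh 6 [35T→78T]: running ratio 8760/9269, sense +
ω_out/ω_in = 8760/9269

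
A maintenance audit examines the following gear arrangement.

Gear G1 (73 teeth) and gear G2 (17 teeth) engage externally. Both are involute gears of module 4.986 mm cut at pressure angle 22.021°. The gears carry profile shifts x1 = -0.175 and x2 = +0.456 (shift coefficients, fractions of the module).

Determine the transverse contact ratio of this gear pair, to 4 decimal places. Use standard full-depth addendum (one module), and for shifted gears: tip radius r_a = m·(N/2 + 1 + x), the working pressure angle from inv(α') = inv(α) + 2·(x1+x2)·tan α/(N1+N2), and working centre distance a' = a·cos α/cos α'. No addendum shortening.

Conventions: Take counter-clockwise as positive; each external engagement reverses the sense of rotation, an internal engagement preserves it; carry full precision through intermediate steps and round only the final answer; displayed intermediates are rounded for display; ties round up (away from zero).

class = single-mesh tooth geometry [involute pair 73T × 17T, m = 4.986]
base radii: r_b1 = 168.712264, r_b2 = 39.289157
tip radii: r_a1 = 186.102450, r_a2 = 49.640616
inv(α') = inv(22.021°) + 2·(-0.175+0.456)·tan α/(73+17) = 0.02263927  ⇒  α' = 22.86885°
a' = a·cos α / cos α' = 224.3700·cos 22.021°/cos 22.86885° = 225.745748
action lengths: √(r_a1²−r_b1²) = 78.551218, √(r_a2²−r_b2²) = 30.340614
base pitch p_b = π·m·cos α = 14.521239
CR = (78.551218 + 30.340614 − 225.745748·sin 22.86885°)/14.521239 = 1.457303
contact ratio ≈ 1.4573

1.4573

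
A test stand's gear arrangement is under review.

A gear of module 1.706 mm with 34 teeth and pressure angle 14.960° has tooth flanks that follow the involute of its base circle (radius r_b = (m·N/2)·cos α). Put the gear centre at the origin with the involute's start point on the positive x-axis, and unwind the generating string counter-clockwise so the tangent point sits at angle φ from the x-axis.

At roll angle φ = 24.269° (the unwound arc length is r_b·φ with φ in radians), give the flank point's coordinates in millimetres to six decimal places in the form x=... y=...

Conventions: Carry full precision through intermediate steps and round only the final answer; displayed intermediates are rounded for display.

single-mesh involute tooth geometry (34T wheel at module 1.706)
pitch radius r_p = m·N/2 = 1.706·34/2 = 29.002000
base radius r_b = r_p·cos α = 29.002000·cos 14.960° = 28.019014
roll angle φ = 24.269° = 0.42357396 rad
x = r_b·(cos φ + φ·sin φ) = 30.420907
y = r_b·(sin φ − φ·cos φ) = 0.697120

x=30.420907 y=0.697120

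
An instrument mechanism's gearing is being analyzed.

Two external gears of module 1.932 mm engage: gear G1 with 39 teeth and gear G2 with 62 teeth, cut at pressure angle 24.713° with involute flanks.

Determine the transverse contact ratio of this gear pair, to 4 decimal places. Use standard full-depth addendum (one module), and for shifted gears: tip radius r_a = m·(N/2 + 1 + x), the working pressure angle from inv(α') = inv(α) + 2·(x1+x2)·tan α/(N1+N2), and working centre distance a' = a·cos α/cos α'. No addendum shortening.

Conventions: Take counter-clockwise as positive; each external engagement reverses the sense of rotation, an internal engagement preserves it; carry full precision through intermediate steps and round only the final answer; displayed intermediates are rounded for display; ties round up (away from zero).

1.5428

recognized (one external pair, fixed centres): single-mesh tooth geometry, m = 1.932, N1 = 39, N2 = 62
base radii: r_b1 = 34.223564, r_b2 = 54.406692
tip radii: r_a1 = 39.606000, r_a2 = 61.824000
no profile shift: α' = α, a' = a
action lengths: √(r_a1²−r_b1²) = 19.934465, √(r_a2²−r_b2²) = 29.361860
base pitch p_b = π·m·cos α = 5.513667
CR = (19.934465 + 29.361860 − 97.566000·sin 24.71300°)/5.513667 = 1.542820
contact ratio ≈ 1.5428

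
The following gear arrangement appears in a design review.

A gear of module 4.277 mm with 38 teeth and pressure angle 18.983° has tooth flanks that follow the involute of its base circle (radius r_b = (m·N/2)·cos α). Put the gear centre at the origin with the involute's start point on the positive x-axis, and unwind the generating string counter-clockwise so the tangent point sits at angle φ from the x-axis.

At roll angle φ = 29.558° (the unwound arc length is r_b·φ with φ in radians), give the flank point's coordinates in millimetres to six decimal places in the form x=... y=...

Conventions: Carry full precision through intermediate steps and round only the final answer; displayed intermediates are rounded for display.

class = single-mesh tooth geometry [base-circle involute, m = 4.277, 38T]
pitch radius r_p = m·N/2 = 4.277·38/2 = 81.263000
base radius r_b = r_p·cos α = 81.263000·cos 18.983° = 76.843522
roll angle φ = 29.558° = 0.51588442 rad
x = r_b·(cos φ + φ·sin φ) = 86.398616
y = r_b·(sin φ − φ·cos φ) = 3.424055

x=86.398616 y=3.424055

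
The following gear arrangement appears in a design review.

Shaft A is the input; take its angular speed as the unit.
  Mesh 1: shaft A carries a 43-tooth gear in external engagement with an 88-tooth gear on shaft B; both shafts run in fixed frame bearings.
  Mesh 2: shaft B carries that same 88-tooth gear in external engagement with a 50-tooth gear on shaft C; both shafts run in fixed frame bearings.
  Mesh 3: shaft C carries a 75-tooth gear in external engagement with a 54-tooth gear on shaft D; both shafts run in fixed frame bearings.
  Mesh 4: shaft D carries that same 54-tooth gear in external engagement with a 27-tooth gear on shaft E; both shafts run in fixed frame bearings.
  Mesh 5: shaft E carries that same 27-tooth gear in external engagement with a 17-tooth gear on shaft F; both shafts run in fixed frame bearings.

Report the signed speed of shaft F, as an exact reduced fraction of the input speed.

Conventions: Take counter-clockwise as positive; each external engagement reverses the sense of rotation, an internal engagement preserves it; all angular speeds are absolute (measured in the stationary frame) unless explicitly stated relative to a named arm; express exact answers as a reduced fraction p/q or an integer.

-129/34

5-mesh fixed-axis compound train (all bearings frame-fixed)
mesh 1 [43T→88T]: |ω|/ω_in = 1×43/88 = 43/88, sense flips to −
mesh 2 [88T→50T]: |ω|/ω_in = (43/88)×88/50 = 43/50, sense flips to +
mesh 3 [75T→54T]: |ω|/ω_in = (43/50)×75/54 = 43/36, sense flips to −
mesh 4 [54T→27T]: |ω|/ω_in = (43/36)×54/27 = 43/18, sense flips to +
mesh 5 [27T→17T]: |ω|/ω_in = (43/18)×27/17 = 129/34, sense flips to −
signed output speed (× input speed) = -129/34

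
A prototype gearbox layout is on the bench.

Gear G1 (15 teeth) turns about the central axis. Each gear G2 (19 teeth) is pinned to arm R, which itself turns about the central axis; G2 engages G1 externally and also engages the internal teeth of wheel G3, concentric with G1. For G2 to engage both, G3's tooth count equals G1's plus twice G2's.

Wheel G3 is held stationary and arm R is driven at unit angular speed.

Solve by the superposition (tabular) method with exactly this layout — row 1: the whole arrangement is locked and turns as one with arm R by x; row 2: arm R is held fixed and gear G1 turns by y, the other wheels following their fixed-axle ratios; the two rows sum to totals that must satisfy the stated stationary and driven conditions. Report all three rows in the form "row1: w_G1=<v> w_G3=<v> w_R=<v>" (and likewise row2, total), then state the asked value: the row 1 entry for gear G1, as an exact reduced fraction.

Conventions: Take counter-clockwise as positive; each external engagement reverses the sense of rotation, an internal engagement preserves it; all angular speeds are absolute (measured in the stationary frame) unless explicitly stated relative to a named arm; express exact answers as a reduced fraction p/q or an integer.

row1: w_G1=1 w_G3=1 w_R=1
row2: w_G1=53/15 w_G3=-1 w_R=0
total: w_G1=68/15 w_G3=0 w_R=1
asked value: 1

planetary set (15T centre, 19T on arm, 53T internal) — Willis relation
row 1 (train locked, turned with arm): all members turn x
row 2: sun turns y, ring = −(15/53)·y, arm 0
boundary: total ω_ring = x − (15/53)·y = 0 and total ω_arm = x = 1  ⇒  y = 53/15, x = 1
row 2 ring = −(15/53)·53/15 = -1
totals (row 1 + row 2): sun 1 + 53/15 = 68/15, ring 1 + (-1) = 0, arm 1 + 0 = 1
asked cell (row1, sun) = 1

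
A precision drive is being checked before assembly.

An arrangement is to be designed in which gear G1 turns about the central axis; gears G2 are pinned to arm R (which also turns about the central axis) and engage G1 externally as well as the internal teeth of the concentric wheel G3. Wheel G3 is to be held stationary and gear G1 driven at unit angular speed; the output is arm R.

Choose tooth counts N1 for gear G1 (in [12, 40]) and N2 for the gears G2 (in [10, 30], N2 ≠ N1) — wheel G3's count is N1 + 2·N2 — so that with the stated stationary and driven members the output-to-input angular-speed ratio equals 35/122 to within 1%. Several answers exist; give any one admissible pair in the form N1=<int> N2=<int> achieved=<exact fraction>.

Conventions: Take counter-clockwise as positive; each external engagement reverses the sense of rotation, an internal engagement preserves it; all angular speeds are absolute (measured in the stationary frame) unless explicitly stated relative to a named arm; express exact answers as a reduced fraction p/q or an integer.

N1=35 N2=26 achieved=35/122

topology: planetary set — design target 35/122, arm = carrier (Willis)
Willis with ω_ring = 0: ω_arm/ω_sun = N1/(N1+N3); set equal to 35/122  ⇒  N3/N1 = 1/(35/122) − 1 = 87/35
N3 = N1 + 2·N2  ⇒  N2/N1 = (N3/N1 − 1)/2 = (87/35 − 1)/2 = 26/35
smallest multiple with N1 ≥ 12 and N2 ≥ 10: k = 1  ⇒  N1 = 1·35 = 35, N2 = 1·26 = 26 (N1 ≤ 40, N2 ≤ 30, N2 ≠ N1 ✓), N3 = 35 + 2·26 = 87
check: N1/(N1+N3) with N1 = 35, N3 = 87 gives 35/122; |achieved − target| = 0 ≤ 7/2440 ✓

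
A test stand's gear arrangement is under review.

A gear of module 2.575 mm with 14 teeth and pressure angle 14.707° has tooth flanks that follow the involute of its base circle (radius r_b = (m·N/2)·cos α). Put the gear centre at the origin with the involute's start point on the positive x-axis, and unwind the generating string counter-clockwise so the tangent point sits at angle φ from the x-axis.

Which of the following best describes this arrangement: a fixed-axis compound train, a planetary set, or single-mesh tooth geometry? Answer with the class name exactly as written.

topology: single-mesh involute geometry — m = 2.575, N = 14
classification: single-mesh tooth geometry

single-mesh tooth geometry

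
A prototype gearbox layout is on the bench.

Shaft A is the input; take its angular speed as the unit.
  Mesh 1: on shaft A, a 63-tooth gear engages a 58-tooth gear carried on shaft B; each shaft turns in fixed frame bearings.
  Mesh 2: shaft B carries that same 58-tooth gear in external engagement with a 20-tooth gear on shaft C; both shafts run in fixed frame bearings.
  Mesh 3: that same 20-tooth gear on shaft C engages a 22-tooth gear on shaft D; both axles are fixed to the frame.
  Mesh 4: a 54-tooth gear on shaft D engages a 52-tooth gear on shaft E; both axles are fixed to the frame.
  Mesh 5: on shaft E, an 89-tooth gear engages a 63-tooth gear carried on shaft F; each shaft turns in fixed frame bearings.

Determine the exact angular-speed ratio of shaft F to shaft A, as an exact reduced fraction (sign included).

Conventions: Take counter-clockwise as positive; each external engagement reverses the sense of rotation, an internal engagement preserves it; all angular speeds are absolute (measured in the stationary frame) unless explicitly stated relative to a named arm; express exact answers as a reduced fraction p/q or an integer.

class = fixed-axis compound train [5 meshes; 5 ratios multiply, 5 sense flips]
mesh 1 [63T→58T]: running ratio 63/58, sense −
mesh 2 [58T→20T]: running ratio 63/20, sense +
mesh 3 [20T→22T]: running ratio 63/22, sense −
mesh 4 [54T→52T]: running ratio 1701/572, sense +
mesh 5 [89T→63T]: running ratio 2403/572, sense −
ω_out/ω_in = -2403/572

-2403/572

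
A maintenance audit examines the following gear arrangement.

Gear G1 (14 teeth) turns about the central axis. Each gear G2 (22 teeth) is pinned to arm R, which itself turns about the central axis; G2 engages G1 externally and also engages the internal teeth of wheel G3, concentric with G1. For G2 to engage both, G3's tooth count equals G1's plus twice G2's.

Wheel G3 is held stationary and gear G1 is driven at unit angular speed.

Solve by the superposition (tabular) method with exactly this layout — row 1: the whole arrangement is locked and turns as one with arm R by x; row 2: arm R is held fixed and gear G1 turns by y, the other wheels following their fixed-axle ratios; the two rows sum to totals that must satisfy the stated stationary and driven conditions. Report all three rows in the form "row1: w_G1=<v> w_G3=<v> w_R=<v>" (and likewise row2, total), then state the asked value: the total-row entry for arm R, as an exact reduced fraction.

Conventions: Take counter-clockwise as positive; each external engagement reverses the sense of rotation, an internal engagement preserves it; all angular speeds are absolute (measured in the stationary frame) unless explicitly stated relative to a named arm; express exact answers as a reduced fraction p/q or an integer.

topology: planetary set — G1 14T / G2 22T / G3 58T, arm = carrier (Willis)
row 1 — lock + rotate with arm: ω_sun = ω_ring = ω_arm = x
row 2 — arm fixed, fixed-axis ratios: sun y, ring −(14/58)·y, arm 0
boundary: total ω_ring = x − (14/58)·y = 0 and total ω_sun = x + y = 1  ⇒  y = 29/36, x = 7/36
row 2 ring = −(14/58)·29/36 = -7/36
totals (row 1 + row 2): sun 7/36 + 29/36 = 1, ring 7/36 + (-7/36) = 0, arm 7/36 + 0 = 7/36
asked cell (total, arm) = 7/36

row1: w_G1=7/36 w_G3=7/36 w_R=7/36
row2: w_G1=29/36 w_G3=-7/36 w_R=0
total: w_G1=1 w_G3=0 w_R=7/36
asked value: 7/36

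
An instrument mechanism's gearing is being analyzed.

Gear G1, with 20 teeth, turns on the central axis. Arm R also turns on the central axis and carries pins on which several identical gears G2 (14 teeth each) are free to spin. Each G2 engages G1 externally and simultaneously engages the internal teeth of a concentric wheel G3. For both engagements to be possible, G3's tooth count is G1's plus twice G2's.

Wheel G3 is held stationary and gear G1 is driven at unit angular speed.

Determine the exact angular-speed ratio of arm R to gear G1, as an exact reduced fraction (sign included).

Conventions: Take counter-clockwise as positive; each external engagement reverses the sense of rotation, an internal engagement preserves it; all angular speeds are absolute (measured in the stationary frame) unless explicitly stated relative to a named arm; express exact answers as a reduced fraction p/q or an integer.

5/17

class = planetary set [G3 = 20+2·14 = 48; Willis about the carrier]
ring teeth: 20 + 2·14 = 48
20(ω_sun−ω_arm) = −48(ω_ring−ω_arm),  ω_ring = 0, ω_sun = 1
20(1−ω_arm) = −48(0−ω_arm)  ⇒  68·ω_arm = 20  ⇒  ω_arm = 5/17
ω_out/ω_in = 5/17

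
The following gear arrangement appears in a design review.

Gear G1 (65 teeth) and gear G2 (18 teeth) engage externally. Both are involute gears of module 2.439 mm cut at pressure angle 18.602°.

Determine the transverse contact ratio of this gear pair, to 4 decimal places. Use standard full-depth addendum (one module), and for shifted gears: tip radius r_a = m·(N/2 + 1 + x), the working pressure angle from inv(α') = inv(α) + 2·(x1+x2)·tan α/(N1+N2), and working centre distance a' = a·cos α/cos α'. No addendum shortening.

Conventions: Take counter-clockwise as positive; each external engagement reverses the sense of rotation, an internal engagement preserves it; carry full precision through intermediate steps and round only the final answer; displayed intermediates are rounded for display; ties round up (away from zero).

1.7305

class = single-mesh tooth geometry [involute pair 65T × 18T, m = 2.439]
base radii: r_b1 = 75.126350, r_b2 = 20.804220
tip radii: r_a1 = 81.706500, r_a2 = 24.390000
no profile shift: α' = α, a' = a
action lengths: √(r_a1²−r_b1²) = 32.124503, √(r_a2²−r_b2²) = 12.730143
base pitch p_b = π·m·cos α = 7.262043
CR = (32.124503 + 12.730143 − 101.218500·sin 18.60200°)/7.262043 = 1.730465
contact ratio ≈ 1.7305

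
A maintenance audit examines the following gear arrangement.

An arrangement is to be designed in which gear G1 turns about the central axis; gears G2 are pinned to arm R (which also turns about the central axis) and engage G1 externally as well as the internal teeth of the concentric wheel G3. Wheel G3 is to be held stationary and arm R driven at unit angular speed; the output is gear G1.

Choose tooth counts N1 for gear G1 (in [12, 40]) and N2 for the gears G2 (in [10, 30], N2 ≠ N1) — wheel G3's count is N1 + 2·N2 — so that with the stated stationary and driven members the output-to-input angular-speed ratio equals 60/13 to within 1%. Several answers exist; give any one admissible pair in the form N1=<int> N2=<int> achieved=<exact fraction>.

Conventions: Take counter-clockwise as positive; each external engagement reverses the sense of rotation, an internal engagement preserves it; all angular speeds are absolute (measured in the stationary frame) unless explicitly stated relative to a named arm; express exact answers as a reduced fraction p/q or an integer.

design class (target 60/13): planetary set
Willis with ω_ring = 0: ω_sun/ω_arm = (N1+N3)/N1; set equal to 60/13  ⇒  N3/N1 = 60/13 − 1 = 47/13
N3 = N1 + 2·N2  ⇒  N2/N1 = (N3/N1 − 1)/2 = (47/13 − 1)/2 = 17/13
smallest multiple with N1 ≥ 12 and N2 ≥ 10: k = 1  ⇒  N1 = 1·13 = 13, N2 = 1·17 = 17 (N1 ≤ 40, N2 ≤ 30, N2 ≠ N1 ✓), N3 = 13 + 2·17 = 47
check: (N1+N3)/N1 with N1 = 13, N3 = 47 gives 60/13; |achieved − target| = 0 ≤ 3/65 ✓

N1=13 N2=17 achieved=60/13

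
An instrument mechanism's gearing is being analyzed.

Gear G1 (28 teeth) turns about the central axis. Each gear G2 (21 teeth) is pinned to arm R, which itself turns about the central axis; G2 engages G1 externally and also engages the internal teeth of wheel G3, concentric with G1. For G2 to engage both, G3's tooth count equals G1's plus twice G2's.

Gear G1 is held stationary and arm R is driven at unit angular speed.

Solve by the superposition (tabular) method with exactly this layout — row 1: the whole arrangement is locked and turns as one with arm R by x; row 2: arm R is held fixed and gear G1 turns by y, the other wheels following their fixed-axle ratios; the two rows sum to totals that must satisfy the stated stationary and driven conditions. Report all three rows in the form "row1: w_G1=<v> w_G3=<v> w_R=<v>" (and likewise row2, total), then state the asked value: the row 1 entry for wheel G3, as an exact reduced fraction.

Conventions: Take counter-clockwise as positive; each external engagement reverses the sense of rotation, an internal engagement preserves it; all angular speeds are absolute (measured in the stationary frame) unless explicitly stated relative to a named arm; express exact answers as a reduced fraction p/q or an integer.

recognized (axles ride arm R): planetary set, 28/21/70 teeth
row 1 (train locked, turned with arm): all members turn x
row 2 (arm held, sun turns y): ω_ring = −(28/70)·y, ω_arm = 0
boundary: total ω_sun = x + y = 0 and total ω_arm = x = 1  ⇒  y = -1, x = 1
row 2 ring = −(28/70)·(-1) = 2/5
totals (row 1 + row 2): sun 1 + (-1) = 0, ring 1 + 2/5 = 7/5, arm 1 + 0 = 1
asked cell (row1, ring) = 1

row1: w_G1=1 w_G3=1 w_R=1
row2: w_G1=-1 w_G3=2/5 w_R=0
total: w_G1=0 w_G3=7/5 w_R=1
asked value: 1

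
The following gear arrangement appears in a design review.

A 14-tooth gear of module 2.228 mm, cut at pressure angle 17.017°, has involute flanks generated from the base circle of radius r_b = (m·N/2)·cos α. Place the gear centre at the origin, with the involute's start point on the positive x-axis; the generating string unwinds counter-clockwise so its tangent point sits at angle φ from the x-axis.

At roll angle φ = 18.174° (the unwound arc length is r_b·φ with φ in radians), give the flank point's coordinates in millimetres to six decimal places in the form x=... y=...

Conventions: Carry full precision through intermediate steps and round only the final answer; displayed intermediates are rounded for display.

x=15.644642 y=0.157057

single-mesh involute tooth geometry (14T wheel at module 2.228)
pitch radius r_p = m·N/2 = 2.228·14/2 = 15.596000
base radius r_b = r_p·cos α = 15.596000·cos 17.017° = 14.913175
roll angle φ = 18.174° = 0.31719614 rad
x = r_b·(cos φ + φ·sin φ) = 15.644642
y = r_b·(sin φ − φ·cos φ) = 0.157057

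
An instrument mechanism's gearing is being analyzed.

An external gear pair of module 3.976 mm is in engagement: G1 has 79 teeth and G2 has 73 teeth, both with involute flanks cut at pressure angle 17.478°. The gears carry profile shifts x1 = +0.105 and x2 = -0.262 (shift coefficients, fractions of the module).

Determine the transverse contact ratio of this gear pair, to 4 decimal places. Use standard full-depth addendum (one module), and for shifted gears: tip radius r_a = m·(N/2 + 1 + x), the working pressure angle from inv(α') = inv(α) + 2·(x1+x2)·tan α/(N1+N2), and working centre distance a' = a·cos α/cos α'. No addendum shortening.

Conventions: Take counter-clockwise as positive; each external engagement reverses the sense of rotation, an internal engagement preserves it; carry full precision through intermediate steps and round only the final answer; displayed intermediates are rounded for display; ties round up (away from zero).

recognized (one external pair, fixed centres): single-mesh tooth geometry, m = 3.976, N1 = 79, N2 = 73
base radii: r_b1 = 149.801277, r_b2 = 138.423965
tip radii: r_a1 = 161.445480, r_a2 = 148.058288
inv(α') = inv(17.478°) + 2·(+0.105-0.262)·tan α/(79+73) = 0.00917758  ⇒  α' = 17.09316°
a' = a·cos α / cos α' = 302.1760·cos 17.478°/cos 17.09316° = 301.545063
action lengths: √(r_a1²−r_b1²) = 60.201498, √(r_a2²−r_b2²) = 52.536298
base pitch p_b = π·m·cos α = 11.914293
CR = (60.201498 + 52.536298 − 301.545063·sin 17.09316°)/11.914293 = 2.023265
contact ratio ≈ 2.0233

2.0233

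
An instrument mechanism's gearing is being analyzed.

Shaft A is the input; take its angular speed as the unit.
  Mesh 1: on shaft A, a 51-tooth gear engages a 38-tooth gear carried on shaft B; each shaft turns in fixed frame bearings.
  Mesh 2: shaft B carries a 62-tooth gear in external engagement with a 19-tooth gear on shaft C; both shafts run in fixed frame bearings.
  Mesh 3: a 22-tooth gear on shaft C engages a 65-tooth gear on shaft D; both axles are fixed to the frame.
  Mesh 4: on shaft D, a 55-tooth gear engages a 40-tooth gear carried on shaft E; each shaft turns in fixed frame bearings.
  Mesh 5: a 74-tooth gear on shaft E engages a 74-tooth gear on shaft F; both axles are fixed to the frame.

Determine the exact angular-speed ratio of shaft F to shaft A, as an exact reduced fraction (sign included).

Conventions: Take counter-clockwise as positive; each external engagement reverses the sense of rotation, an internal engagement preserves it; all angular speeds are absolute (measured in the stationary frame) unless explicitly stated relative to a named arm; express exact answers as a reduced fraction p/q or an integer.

-191301/93860

class = fixed-axis compound train [5 meshes; 5 ratios multiply, 5 sense flips]
mesh 1 [51T→38T]: running ratio 51/38, sense −
mesh 2 [62T→19T]: running ratio 1581/361, sense +
mesh 3 [22T→65T]: running ratio 34782/23465, sense −
mesh 4 [55T→40T]: running ratio 191301/93860, sense +
mesh 5 [74T→74T]: running ratio 191301/93860, sense −
ω_out/ω_in = -191301/93860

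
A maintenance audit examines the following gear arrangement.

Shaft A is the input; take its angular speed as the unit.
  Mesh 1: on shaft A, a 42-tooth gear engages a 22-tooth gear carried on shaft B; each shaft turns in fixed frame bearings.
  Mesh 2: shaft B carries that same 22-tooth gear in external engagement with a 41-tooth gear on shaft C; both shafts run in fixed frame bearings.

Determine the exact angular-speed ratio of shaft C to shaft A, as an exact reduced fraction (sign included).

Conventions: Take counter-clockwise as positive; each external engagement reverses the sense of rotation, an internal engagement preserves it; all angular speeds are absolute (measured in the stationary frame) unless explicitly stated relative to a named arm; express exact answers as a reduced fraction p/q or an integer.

class = fixed-axis compound train [2 meshes; 2 ratios multiply, 2 sense flips]
mesh 1 [42T→22T]: running ratio 21/11, sense −
mesh 2 [22T→41T]: running ratio 42/41, sense +
ω_out/ω_in = 42/41

42/41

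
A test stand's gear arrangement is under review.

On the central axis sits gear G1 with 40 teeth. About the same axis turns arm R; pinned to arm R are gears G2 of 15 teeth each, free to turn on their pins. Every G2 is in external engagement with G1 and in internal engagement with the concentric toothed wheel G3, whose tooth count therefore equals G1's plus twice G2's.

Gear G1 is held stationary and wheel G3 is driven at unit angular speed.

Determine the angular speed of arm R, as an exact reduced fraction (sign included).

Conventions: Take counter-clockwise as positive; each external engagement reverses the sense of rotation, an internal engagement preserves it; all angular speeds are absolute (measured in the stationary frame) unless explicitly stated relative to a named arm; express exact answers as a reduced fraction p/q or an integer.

7/11

planetary set (40T centre, 15T on arm, 70T internal) — Willis relation
ring teeth: 40 + 2·15 = 70
40(ω_sun−ω_arm) = −70(ω_ring−ω_arm),  ω_sun = 0, ω_ring = 1
40(0−ω_arm) = −70(1−ω_arm)  ⇒  110·ω_arm = 70  ⇒  ω_arm = 7/11
exact speed ratio = 7/11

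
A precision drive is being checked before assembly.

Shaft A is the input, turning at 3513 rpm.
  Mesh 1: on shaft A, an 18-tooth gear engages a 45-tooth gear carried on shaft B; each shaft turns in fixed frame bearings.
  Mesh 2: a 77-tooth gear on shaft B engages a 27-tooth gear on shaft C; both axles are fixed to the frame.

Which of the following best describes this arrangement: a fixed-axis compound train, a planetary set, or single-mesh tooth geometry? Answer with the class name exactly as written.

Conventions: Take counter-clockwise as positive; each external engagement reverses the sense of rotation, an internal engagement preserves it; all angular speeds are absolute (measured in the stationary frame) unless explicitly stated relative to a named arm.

fixed-axis compound train

class = fixed-axis compound train [2 meshes; 2 ratios multiply, 2 sense flips]
classification: fixed-axis compound train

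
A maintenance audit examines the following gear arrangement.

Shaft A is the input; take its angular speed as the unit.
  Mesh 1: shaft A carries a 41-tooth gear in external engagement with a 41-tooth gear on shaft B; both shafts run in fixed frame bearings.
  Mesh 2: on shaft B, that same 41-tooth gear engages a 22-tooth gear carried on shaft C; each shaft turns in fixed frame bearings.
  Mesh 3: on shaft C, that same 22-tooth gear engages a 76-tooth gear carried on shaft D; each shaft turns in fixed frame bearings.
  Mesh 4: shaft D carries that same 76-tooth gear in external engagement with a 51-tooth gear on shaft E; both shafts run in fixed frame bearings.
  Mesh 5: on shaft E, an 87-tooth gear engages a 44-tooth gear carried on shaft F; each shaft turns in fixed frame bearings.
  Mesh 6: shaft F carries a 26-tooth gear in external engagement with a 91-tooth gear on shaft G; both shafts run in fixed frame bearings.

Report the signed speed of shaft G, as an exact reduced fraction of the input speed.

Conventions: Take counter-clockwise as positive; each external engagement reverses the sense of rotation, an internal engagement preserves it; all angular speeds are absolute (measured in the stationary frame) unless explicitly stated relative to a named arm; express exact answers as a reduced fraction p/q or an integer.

1189/2618

6-mesh fixed-axis compound train (all bearings frame-fixed)
mesh 1 [41T→41T]: |ω|/ω_in = 1×41/41 = 1, sense flips to −
mesh 2 [41T→22T]: |ω|/ω_in = 1×41/22 = 41/22, sense flips to +
mesh 3 [22T→76T]: |ω|/ω_in = (41/22)×22/76 = 41/76, sense flips to −
mesh 4 [76T→51T]: |ω|/ω_in = (41/76)×76/51 = 41/51, sense flips to +
mesh 5 [87T→44T]: |ω|/ω_in = (41/51)×87/44 = 1189/748, sense flips to −
mesh 6 [26T→91T]: |ω|/ω_in = (1189/748)×26/91 = 1189/2618, sense flips to +
signed output speed (× input speed) = 1189/2618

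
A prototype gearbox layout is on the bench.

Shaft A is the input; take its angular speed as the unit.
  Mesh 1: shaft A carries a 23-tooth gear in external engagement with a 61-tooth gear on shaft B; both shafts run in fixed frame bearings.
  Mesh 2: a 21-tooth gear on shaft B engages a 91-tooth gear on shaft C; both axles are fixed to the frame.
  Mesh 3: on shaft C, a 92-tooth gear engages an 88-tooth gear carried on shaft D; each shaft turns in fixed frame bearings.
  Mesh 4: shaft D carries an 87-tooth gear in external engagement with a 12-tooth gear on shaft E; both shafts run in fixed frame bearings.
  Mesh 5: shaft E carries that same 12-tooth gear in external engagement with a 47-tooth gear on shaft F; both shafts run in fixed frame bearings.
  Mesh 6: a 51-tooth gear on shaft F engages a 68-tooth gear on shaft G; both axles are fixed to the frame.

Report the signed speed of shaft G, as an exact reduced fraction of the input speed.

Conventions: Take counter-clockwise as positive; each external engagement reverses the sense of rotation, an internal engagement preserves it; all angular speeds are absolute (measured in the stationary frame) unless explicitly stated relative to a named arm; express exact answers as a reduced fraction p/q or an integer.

414207/3279848

6-mesh fixed-axis compound train (all bearings frame-fixed)
mesh 1 [23T→61T]: |ω|/ω_in = 1×23/61 = 23/61, sense flips to −
mesh 2 [21T→91T]: |ω|/ω_in = (23/61)×21/91 = 69/793, sense flips to +
mesh 3 [92T→88T]: |ω|/ω_in = (69/793)×92/88 = 1587/17446, sense flips to −
mesh 4 [87T→12T]: |ω|/ω_in = (1587/17446)×87/12 = 46023/69784, sense flips to +
mesh 5 [12T→47T]: |ω|/ω_in = (46023/69784)×12/47 = 138069/819962, sense flips to −
mesh 6 [51T→68T]: |ω|/ω_in = (138069/819962)×51/68 = 414207/3279848, sense flips to +
signed output speed (× input speed) = 414207/3279848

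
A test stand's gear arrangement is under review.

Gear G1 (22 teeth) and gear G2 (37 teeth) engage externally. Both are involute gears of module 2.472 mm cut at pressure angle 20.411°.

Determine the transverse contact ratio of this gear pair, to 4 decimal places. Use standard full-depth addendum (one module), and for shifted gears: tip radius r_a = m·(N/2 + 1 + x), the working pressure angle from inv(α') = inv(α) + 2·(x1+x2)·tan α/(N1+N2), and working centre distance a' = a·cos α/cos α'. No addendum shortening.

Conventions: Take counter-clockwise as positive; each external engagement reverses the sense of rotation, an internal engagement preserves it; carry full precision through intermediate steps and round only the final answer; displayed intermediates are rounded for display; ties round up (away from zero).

class = single-mesh tooth geometry [involute pair 22T × 37T, m = 2.472]
base radii: r_b1 = 25.484752, r_b2 = 42.860719
tip radii: r_a1 = 29.664000, r_a2 = 48.204000
no profile shift: α' = α, a' = a
action lengths: √(r_a1²−r_b1²) = 15.181579, √(r_a2²−r_b2²) = 22.058658
base pitch p_b = π·m·cos α = 7.278428
CR = (15.181579 + 22.058658 − 72.924000·sin 20.41100°)/7.278428 = 1.622307
contact ratio ≈ 1.6223

1.6223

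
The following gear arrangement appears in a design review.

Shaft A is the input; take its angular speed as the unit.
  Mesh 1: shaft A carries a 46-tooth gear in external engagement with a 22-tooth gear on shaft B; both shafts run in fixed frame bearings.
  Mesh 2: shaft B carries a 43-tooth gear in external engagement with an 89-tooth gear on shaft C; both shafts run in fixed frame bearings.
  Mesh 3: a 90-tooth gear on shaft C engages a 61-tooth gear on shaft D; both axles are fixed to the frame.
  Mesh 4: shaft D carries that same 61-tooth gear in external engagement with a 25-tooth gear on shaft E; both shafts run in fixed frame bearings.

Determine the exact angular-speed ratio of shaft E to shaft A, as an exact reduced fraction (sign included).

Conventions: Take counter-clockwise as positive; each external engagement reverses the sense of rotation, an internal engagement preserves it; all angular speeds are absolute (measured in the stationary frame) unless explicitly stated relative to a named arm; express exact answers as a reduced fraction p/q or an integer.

class = fixed-axis compound train [4 meshes; 4 ratios multiply, 4 sense flips]
mesh 1 [46T→22T]: running ratio 23/11, sense −
mesh 2 [43T→89T]: running ratio 989/979, sense +
mesh 3 [90T→61T]: running ratio 89010/59719, sense −
mesh 4 [61T→25T]: running ratio 17802/4895, sense +
ω_out/ω_in = 17802/4895

17802/4895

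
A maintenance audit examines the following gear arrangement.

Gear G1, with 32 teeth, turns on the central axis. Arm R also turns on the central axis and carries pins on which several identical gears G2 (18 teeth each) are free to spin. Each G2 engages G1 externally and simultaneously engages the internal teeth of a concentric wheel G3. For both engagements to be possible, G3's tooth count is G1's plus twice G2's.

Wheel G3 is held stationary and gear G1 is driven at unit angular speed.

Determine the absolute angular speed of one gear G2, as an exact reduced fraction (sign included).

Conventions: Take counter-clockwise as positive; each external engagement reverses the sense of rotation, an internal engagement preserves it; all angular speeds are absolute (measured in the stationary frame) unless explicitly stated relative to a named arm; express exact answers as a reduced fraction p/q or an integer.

planetary set (32T centre, 18T on arm, 68T internal) — Willis relation
ring teeth: 32 + 2·18 = 68
32(ω_sun−ω_arm) = −68(ω_ring−ω_arm),  ω_ring = 0, ω_sun = 1
32(1−ω_arm) = −68(0−ω_arm)  ⇒  100·ω_arm = 32  ⇒  ω_arm = 8/25
sun–planet mesh: 32·(1−8/25) = −18·(ω_p−ω_arm)  ⇒  ω_p−ω_arm = -272/225
ω_p = 8/25 − 272/225 = -8/9
exact speed ratio = -8/9

-8/9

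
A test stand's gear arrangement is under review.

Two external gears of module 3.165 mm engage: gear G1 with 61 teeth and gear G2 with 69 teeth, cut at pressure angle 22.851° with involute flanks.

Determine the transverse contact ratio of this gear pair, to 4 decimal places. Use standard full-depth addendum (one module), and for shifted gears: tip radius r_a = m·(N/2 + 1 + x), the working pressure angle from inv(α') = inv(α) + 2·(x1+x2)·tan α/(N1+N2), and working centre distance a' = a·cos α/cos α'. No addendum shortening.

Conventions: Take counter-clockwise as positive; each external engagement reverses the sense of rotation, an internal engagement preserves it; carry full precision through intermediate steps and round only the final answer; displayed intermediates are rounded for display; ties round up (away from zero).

1.6498

class = single-mesh tooth geometry [involute pair 61T × 69T, m = 3.165]
base radii: r_b1 = 88.956422, r_b2 = 100.622838
tip radii: r_a1 = 99.697500, r_a2 = 112.357500
no profile shift: α' = α, a' = a
action lengths: √(r_a1²−r_b1²) = 45.014958, √(r_a2²−r_b2²) = 49.992522
base pitch p_b = π·m·cos α = 9.162782
CR = (45.014958 + 49.992522 − 205.725000·sin 22.85100°)/9.162782 = 1.649833
contact ratio ≈ 1.6498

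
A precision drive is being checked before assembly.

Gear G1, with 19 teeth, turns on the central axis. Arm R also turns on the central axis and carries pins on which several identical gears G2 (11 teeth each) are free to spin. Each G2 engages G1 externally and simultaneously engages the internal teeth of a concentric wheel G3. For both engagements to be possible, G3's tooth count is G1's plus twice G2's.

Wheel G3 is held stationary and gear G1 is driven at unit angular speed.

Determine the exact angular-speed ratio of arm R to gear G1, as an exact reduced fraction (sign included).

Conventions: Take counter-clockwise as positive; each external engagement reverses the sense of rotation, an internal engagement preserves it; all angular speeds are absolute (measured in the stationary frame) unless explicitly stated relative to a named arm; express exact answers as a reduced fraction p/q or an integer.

topology: planetary set — G1 19T / G2 11T / G3 41T, arm = carrier (Willis)
ring teeth: 19 + 2·11 = 41
19(ω_sun−ω_arm) = −41(ω_ring−ω_arm),  ω_ring = 0, ω_sun = 1
19(1−ω_arm) = −41(0−ω_arm)  ⇒  60·ω_arm = 19  ⇒  ω_arm = 19/60
ω_out/ω_in = 19/60

19/60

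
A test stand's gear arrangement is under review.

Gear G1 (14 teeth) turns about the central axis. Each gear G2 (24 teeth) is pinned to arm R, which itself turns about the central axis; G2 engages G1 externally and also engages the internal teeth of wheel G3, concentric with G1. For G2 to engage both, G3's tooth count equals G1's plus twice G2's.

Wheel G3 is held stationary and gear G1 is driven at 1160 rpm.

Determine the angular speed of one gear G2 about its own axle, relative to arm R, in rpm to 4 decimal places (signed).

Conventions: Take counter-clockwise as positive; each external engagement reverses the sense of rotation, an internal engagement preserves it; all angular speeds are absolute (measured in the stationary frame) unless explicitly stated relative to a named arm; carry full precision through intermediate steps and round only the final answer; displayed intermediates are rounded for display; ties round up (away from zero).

-552.0175 rpm

topology: planetary set — G1 14T / G2 24T / G3 62T, arm = carrier (Willis)
normalise by the input: solve with ω_sun = 1, then scale by 1160 rpm
ring teeth: 14 + 2·24 = 62
14(ω_sun−ω_arm) = −62(ω_ring−ω_arm),  ω_ring = 0, ω_sun = 1
14(1−ω_arm) = −62(0−ω_arm)  ⇒  76·ω_arm = 14  ⇒  ω_arm = 7/38
sun–planet mesh: 14·(1−7/38) = −24·(ω_p−ω_arm)  ⇒  ω_p−ω_arm = -217/456
scale: ω_p−ω_arm = -217/456 × 1160 rpm = -552.0175 rpm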